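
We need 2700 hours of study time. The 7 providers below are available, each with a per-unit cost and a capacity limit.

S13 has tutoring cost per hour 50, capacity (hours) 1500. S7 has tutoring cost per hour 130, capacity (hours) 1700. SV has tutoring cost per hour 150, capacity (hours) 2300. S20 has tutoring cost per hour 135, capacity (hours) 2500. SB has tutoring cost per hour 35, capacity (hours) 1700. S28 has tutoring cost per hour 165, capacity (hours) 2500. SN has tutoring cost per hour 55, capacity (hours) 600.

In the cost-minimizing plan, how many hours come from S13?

1000

Cheapest first:
SB at 35: take all 1700 hours ; 1000 still needed.
S13 at 50: take 1000 of its 1500 ; requirement met.
SN, S7, S20, SV, S28: unused.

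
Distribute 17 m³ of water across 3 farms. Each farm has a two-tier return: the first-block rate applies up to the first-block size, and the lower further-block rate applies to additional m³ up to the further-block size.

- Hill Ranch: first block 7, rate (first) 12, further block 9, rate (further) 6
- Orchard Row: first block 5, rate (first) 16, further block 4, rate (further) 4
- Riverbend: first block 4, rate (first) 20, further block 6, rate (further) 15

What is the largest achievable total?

274

Treat each block as its own option and order by rate: Riverbend/tier1 20 > Orchard Row/tier1 16 > Riverbend/tier2 15 > Hill Ranch/tier1 12 > Hill Ranch/tier2 6 > Orchard Row/tier2 4.
Riverbend/tier1 (20): +4 → 13 left.
Orchard Row tier1 at 16: fill all 5 → 8 left.
Riverbend tier2 at 15: fill all 6 → 2 left.
Hill Ranch/tier1: +2 of 7 at 12; pool empty.
Total = 20×4 + 16×5 + 15×6 + 12×2 = 274.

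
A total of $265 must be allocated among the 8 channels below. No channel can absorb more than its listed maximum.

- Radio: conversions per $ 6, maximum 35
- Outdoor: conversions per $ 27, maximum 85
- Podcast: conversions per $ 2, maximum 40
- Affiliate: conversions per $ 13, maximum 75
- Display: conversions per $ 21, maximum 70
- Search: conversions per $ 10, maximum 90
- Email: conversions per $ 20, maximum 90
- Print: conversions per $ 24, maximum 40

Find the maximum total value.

Rank by conversions per $: Outdoor 27 > Print 24 > Display 21 > Email 20 > Affiliate 13 > Search 10 > Radio 6 > Podcast 2.
Outdoor: +85 to 85 (cap) → 180 left.
Print: +40 to 40 (cap) → 140 left.
Display: +70 to 70 (cap) → 70 left.
Only 70 left; Email takes them to reach 70.
Total = 27×85 + 21×70 + 20×70 + 24×40 = 6125.

6125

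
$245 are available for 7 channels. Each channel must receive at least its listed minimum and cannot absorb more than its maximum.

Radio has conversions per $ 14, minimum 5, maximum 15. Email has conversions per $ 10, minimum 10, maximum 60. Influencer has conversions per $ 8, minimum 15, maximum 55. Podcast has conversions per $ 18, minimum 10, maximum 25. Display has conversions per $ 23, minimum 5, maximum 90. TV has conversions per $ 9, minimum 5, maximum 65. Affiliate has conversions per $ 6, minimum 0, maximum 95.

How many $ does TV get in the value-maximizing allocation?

Meeting every minimum uses 5+10+15+10+5+5+0 = 50 $, leaving 195.
Rank by conversions per $: Display 23 > Podcast 18 > Radio 14 > Email 10 > TV 9 > Influencer 8 > Affiliate 6.
Display: +85 to 90 (cap) — 110 left.
Podcast takes 15 more to reach its cap of 25 — 95 left.
Radio: +10 to 15 (cap) — 85 left.
Email: +50 to 60 (cap) — 35 left.
Only 35 left; TV takes them to reach 40.

40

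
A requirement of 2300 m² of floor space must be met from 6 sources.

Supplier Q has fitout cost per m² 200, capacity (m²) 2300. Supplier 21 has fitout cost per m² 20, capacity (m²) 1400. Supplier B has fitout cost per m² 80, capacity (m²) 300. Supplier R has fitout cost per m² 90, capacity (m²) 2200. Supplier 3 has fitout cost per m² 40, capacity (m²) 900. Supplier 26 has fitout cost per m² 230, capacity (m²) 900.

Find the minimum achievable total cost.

64000

Cheapest first:
Supplier 21 (20): use full 1400 — 900 m² to go.
Supplier 3 at 40: take all 900 m² — 0 still needed.
Supplier B, Supplier R, Supplier Q, Supplier 26: unused.
Cost = 1400×20 + 900×40 = 64000.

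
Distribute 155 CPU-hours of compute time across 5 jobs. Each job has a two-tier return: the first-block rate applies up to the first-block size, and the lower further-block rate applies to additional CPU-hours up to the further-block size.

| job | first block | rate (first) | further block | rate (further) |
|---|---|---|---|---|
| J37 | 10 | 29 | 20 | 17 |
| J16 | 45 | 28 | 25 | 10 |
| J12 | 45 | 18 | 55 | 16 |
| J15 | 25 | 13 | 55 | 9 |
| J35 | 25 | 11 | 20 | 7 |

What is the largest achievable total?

3260

Order all 10 blocks by rate: J37/tier1 29 > J16/tier1 28 > J12/tier1 18 > J37/tier2 17 > J12/tier2 16 > J15/tier1 13 > J35/tier1 11 > J16/tier2 10 > J15/tier2 9 > J35/tier2 7.
Fill J37 tier1 block (10 at 29) → 145 left.
J16 tier1 at 28: fill all 45 → 100 left.
J12/tier1 (18): +45 → 55 left.
J37 tier2 at 17: fill all 20 → 35 left.
J12 tier2 at 16: only 35 left, fill 35.
Total = 29×10 + 28×45 + 18×45 + 17×20 + 16×35 = 3260.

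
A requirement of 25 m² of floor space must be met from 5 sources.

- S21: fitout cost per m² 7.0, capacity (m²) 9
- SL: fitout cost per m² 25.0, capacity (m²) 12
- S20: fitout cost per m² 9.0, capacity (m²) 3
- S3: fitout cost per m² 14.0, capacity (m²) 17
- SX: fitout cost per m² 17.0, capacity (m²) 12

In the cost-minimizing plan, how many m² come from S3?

13

Fill from the cheapest source first.
Take 9 from S21 at 7.0 ; need 16 more.
S20 at 9.0: take all 3 m² ; 13 still needed.
S3 (14.0): take the remaining 13 ; done.
SX, SL: unused.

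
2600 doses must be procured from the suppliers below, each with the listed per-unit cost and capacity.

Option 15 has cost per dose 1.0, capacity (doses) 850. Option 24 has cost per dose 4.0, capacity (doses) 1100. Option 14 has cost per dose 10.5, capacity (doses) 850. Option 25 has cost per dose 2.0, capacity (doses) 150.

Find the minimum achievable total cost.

Fill from the cheapest supplier first.
Take 850 from Option 15 at 1.0 ; need 1750 more.
Take 150 from Option 25 at 2.0 ; need 1600 more.
Option 24 at 4.0: take all 1100 doses ; 500 still needed.
Option 14 (10.5): take the remaining 500 ; done.
Cost = 850×1.0 + 150×2.0 + 1100×4.0 + 500×10.5 = 10800.

10800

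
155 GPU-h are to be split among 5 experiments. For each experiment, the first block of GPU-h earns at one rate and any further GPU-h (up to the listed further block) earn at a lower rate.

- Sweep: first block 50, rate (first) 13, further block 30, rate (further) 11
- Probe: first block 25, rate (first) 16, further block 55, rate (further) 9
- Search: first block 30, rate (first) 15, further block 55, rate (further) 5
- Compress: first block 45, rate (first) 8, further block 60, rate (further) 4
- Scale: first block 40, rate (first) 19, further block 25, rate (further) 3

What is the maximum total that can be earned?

2370

Order all 10 blocks by rate: Scale/T1 19 > Probe/T1 16 > Search/T1 15 > Sweep/T1 13 > Sweep/T2 11 > Probe/T2 9 > Compress/T1 8 > Search/T2 5 > Compress/T2 4 > Scale/T2 3.
Scale/T1 (19): +40 — 115 left.
Probe/T1 (16): +25 — 90 left.
Fill Search T1 block (30 at 15) — 60 left.
Sweep/T1 (13): +50 — 10 left.
10 remain; put them into Sweep T2 at 11.
Total = 19×40 + 16×25 + 15×30 + 13×50 + 11×10 = 2370.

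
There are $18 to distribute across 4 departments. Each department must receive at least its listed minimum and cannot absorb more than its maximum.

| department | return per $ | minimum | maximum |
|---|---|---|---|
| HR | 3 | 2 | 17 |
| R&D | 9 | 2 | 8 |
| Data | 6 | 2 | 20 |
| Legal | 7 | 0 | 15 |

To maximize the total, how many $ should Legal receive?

6

Meeting every minimum uses 2+2+2+0 = 6 $, leaving 12.
Highest return per $ first: R&D 9 > Legal 7 > Data 6 > HR 3.
Give R&D 6 more to hit its cap of 8 → 6 left.
Only 6 left; Legal takes them to reach 6.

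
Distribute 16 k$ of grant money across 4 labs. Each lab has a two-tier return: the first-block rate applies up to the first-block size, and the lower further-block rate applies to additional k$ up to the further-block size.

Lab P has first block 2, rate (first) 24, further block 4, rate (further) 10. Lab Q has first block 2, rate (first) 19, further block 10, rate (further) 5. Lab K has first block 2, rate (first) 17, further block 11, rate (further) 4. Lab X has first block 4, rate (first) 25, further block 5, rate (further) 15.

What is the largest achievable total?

305

Rank every tier by rate: Lab X/first 25 > Lab P/first 24 > Lab Q/first 19 > Lab K/first 17 > Lab X/second 15 > Lab P/second 10 > Lab Q/second 5 > Lab K/second 4.
Fill Lab X first block (4 at 25) — 12 left.
Lab P first at 24: fill all 2 — 10 left.
Fill Lab Q first block (2 at 19) — 8 left.
Lab K first at 17: fill all 2 — 6 left.
Lab X second at 15: fill all 5 — 1 left.
1 remain; put them into Lab P second at 10.
Total = 25×4 + 24×2 + 19×2 + 17×2 + 15×5 + 10×1 = 305.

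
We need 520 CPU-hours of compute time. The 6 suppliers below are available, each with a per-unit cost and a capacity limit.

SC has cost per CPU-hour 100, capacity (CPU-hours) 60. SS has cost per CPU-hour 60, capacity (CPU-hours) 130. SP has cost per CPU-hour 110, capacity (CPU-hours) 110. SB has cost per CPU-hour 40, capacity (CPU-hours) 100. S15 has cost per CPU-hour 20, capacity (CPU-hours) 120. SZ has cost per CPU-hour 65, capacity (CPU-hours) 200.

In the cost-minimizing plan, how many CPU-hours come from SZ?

Cheapest first:
Take 120 from S15 at 20 — need 400 more.
SB (40): use full 100 — 300 CPU-hours to go.
SS at 60: take all 130 CPU-hours — 170 still needed.
SZ (65): take the remaining 170 — done.
SC, SP: unused.

170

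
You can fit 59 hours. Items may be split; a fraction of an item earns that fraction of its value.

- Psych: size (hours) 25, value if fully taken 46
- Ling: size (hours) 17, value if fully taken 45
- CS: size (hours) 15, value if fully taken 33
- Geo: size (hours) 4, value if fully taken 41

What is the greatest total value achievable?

Sort by value density: Geo 41/4≈10.2, Ling 45/17≈2.65, CS 33/15≈2.2, Psych 46/25≈1.84.
Geo: take in full, 4 hours for value 41 ; 55 left.
All 17 hours of Ling fit (value 45) ; 38 remain.
CS: take in full, 15 hours for value 33 ; 23 left.
23 hours left: a 23/25 share of Psych gives 46×23/25 = 42.32.
Total value = 161.32.

161.32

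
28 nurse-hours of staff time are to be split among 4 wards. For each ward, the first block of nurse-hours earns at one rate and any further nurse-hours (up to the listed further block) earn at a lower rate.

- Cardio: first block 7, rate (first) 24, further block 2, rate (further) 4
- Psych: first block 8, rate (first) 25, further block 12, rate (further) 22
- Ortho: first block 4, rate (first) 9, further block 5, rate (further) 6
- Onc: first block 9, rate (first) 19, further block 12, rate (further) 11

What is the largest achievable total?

651

Order all 8 blocks by rate: Psych/T1 25 > Cardio/T1 24 > Psych/T2 22 > Onc/T1 19 > Onc/T2 11 > Ortho/T1 9 > Ortho/T2 6 > Cardio/T2 4.
Psych/T1 (25): +8 — 20 left.
Cardio T1 at 24: fill all 7 — 13 left.
Psych/T2 (22): +12 — 1 left.
Onc/T1: +1 of 9 at 19; pool empty.
Total = 25×8 + 24×7 + 22×12 + 19×1 = 651.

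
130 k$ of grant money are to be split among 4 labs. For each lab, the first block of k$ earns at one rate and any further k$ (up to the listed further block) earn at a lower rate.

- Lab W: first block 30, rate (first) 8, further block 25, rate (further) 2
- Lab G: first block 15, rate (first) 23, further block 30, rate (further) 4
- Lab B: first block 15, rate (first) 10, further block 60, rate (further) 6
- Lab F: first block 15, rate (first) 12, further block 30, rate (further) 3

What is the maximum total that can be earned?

Order all 8 blocks by rate: Lab G/T1 23 > Lab F/T1 12 > Lab B/T1 10 > Lab W/T1 8 > Lab B/T2 6 > Lab G/T2 4 > Lab F/T2 3 > Lab W/T2 2.
Lab G/T1 (23): +15 → 115 left.
Lab F/T1 (12): +15 → 100 left.
Lab B/T1 (10): +15 → 85 left.
Lab W/T1 (8): +30 → 55 left.
55 remain; put them into Lab B T2 at 6.
Total = 23×15 + 12×15 + 10×15 + 8×30 + 6×55 = 1245.

1245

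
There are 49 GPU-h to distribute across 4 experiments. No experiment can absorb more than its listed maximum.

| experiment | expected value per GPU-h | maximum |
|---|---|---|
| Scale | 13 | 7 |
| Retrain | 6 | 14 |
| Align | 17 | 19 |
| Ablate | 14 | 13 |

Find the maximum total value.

Rank by expected value per GPU-h: Align 17 > Ablate 14 > Scale 13 > Retrain 6.
Align: +19 to 19 (cap) — 30 left.
Give Ablate 13 to hit its cap of 13 — 17 left.
Give Scale 7 to hit its cap of 7 — 10 left.
Retrain: +10 (room for 14) → 10. Pool exhausted.
Total = 13×7 + 6×10 + 17×19 + 14×13 = 656.

656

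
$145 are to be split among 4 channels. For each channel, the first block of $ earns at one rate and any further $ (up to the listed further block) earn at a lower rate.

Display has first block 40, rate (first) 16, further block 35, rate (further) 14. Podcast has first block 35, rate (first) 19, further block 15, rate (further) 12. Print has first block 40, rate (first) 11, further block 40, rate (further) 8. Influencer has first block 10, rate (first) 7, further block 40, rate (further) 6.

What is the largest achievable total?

2195

Order all 8 blocks by rate: Podcast/T1 19 > Display/T1 16 > Display/T2 14 > Podcast/T2 12 > Print/T1 11 > Print/T2 8 > Influencer/T1 7 > Influencer/T2 6.
Fill Podcast T1 block (35 at 19) → 110 left.
Display/T1 (16): +40 → 70 left.
Fill Display T2 block (35 at 14) → 35 left.
Fill Podcast T2 block (15 at 12) → 20 left.
Print T1 at 11: only 20 left, fill 20.
Total = 19×35 + 16×40 + 14×35 + 12×15 + 11×20 = 2195.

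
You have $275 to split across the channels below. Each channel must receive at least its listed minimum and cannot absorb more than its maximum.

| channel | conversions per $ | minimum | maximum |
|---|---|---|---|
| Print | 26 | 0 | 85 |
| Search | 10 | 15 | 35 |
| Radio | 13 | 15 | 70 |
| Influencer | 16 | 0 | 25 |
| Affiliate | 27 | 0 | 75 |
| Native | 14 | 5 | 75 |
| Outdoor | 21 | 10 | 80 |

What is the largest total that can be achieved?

Meeting every minimum uses 0+15+15+0+0+5+10 = 45 $, leaving 230.
Rank by conversions per $: Affiliate 27 > Print 26 > Outdoor 21 > Influencer 16 > Native 14 > Radio 13 > Search 10.
Give Affiliate 75 more to hit its cap of 75 → 155 left.
Print: +85 to 85 (cap) → 70 left.
Give Outdoor 70 more to hit its cap of 80 → 0 left.
Total = 26×85 + 10×15 + 13×15 + 27×75 + 14×5 + 21×80 = 6330.

6330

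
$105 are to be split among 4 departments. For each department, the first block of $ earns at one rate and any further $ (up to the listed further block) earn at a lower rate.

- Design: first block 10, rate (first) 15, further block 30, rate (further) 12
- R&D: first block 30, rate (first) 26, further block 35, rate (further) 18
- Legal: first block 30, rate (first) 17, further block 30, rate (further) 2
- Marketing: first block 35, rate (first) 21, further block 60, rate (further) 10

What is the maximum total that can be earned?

2230

Rank every tier by rate: R&D/tier1 26 > Marketing/tier1 21 > R&D/tier2 18 > Legal/tier1 17 > Design/tier1 15 > Design/tier2 12 > Marketing/tier2 10 > Legal/tier2 2.
R&D/tier1 (26): +30 ; 75 left.
Fill Marketing tier1 block (35 at 21) ; 40 left.
R&D tier2 at 18: fill all 35 ; 5 left.
5 remain; put them into Legal tier1 at 17.
Total = 26×30 + 21×35 + 18×35 + 17×5 = 2230.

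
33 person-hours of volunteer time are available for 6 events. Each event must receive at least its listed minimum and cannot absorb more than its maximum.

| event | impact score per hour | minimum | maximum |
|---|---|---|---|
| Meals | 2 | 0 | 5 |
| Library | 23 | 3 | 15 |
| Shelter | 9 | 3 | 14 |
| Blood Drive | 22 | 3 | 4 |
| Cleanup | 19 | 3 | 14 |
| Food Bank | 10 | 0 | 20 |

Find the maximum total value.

669

Meeting every minimum uses 0+3+3+3+3+0 = 12 person-hours, leaving 21.
Order the events by impact score per hour: Library 23 > Blood Drive 22 > Cleanup 19 > Food Bank 10 > Shelter 9 > Meals 2.
Library: +12 to 15 (cap) ; 9 left.
Give Blood Drive 1 more to hit its cap of 4 ; 8 left.
Only 8 left; Cleanup takes them to reach 11.
Total = 23×15 + 9×3 + 22×4 + 19×11 = 669.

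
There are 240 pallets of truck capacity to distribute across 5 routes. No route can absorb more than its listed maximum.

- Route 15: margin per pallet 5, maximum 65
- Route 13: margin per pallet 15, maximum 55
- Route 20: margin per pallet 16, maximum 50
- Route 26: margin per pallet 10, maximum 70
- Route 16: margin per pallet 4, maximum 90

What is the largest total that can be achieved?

2650

Rank by margin per pallet: Route 20 16 > Route 13 15 > Route 26 10 > Route 15 5 > Route 16 4.
Give Route 20 50 to hit its cap of 50 ; 190 left.
Route 13 takes 55 to reach its cap of 55 ; 135 left.
Route 26: +70 to 70 (cap) ; 65 left.
Give Route 15 65 to hit its cap of 65 ; 0 left.
Total = 5×65 + 15×55 + 16×50 + 10×70 = 2650.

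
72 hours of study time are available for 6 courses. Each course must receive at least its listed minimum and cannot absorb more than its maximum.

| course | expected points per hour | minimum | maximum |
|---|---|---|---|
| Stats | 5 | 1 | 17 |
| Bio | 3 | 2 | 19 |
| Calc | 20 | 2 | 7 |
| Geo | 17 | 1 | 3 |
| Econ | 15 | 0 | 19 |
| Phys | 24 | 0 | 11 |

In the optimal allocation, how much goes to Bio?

Meeting every minimum uses 1+2+2+1+0+0 = 6 hours, leaving 66.
Highest expected points per hour first: Phys 24 > Calc 20 > Geo 17 > Econ 15 > Stats 5 > Bio 3.
Give Phys 11 more to hit its cap of 11 ; 55 left.
Give Calc 5 more to hit its cap of 7 ; 50 left.
Geo: +2 to 3 (cap) ; 48 left.
Econ: +19 to 19 (cap) ; 29 left.
Stats takes 16 more to reach its cap of 17 ; 13 left.
Bio: +13 (room for 17) → 15. Pool exhausted.

15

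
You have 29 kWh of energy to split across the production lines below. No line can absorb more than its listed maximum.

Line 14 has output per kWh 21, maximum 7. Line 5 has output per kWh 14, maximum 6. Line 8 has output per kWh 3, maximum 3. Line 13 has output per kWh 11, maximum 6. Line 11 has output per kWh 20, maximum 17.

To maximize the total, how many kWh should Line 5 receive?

5

Highest output per kWh first: Line 14 21 > Line 11 20 > Line 5 14 > Line 13 11 > Line 8 3.
Line 14 takes 7 to reach its cap of 7 — 22 left.
Line 11 takes 17 to reach its cap of 17 — 5 left.
Only 5 left; Line 5 takes them to reach 5.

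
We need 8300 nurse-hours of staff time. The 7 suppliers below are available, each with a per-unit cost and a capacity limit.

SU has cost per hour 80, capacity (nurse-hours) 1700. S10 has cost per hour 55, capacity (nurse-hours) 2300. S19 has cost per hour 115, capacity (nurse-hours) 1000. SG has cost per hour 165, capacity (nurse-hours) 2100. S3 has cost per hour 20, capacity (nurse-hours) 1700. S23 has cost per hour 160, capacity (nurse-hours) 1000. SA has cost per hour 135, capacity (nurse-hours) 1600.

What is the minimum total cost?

Fill from the cheapest supplier first.
Take 1700 from S3 at 20 → need 6600 more.
S10 (55): use full 2300 → 4300 nurse-hours to go.
SU at 80: take all 1700 nurse-hours → 2600 still needed.
S19 (115): use full 1000 → 1600 nurse-hours to go.
SA (135): use full 1600 → 0 nurse-hours to go.
S23, SG: unused.
Cost = 1700×20 + 2300×55 + 1700×80 + 1000×115 + 1600×135 = 627500.

627500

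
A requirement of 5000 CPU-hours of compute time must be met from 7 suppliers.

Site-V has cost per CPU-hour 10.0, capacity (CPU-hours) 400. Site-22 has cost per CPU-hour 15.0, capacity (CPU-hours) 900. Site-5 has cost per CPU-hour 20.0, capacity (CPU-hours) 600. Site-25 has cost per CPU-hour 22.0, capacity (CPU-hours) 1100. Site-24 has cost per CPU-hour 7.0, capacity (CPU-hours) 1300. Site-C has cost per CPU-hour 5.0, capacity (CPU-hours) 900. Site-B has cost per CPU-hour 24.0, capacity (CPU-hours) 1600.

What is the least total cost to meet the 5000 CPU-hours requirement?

62900

Use suppliers in increasing cost order.
Take 900 from Site-C at 5.0 ; need 4100 more.
Site-24 at 7.0: take all 1300 CPU-hours ; 2800 still needed.
Site-V (10.0): use full 400 ; 2400 CPU-hours to go.
Take 900 from Site-22 at 15.0 ; need 1500 more.
Site-5 at 20.0: take all 600 CPU-hours ; 900 still needed.
Site-25 (22.0): take the remaining 900 ; done.
Site-B: unused.
Cost = 900×5.0 + 1300×7.0 + 400×10.0 + 900×15.0 + 600×20.0 + 900×22.0 = 62900.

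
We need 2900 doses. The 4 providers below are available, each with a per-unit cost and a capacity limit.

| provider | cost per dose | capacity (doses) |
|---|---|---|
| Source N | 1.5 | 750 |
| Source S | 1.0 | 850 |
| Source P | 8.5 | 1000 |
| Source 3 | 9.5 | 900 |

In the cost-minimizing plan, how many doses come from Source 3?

Use providers in increasing cost order.
Source S at 1.0: take all 850 doses → 2050 still needed.
Source N at 1.5: take all 750 doses → 1300 still needed.
Take 1000 from Source P at 8.5 → need 300 more.
Take 300 from Source 3 at 9.5 to finish.

300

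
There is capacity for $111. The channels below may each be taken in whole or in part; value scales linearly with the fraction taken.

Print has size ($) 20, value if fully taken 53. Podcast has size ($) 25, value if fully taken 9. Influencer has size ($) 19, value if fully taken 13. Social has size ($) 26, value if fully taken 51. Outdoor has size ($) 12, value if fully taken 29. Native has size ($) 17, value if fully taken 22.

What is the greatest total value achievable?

Sort by value density: Print 53/20≈2.65, Outdoor 29/12≈2.42, Social 51/26≈1.96, Native 22/17≈1.29, Influencer 13/19≈0.684, Podcast 9/25≈0.36.
All 20 $ of Print fit (value 53) → 91 remain.
All 12 $ of Outdoor fit (value 29) → 79 remain.
All 26 $ of Social fit (value 51) → 53 remain.
All 17 $ of Native fit (value 22) → 36 remain.
Influencer: take in full, 19 $ for value 13 → 17 left.
17 $ left: a 17/25 share of Podcast gives 9×17/25 = 6.12.
Total value = 174.12.

174.12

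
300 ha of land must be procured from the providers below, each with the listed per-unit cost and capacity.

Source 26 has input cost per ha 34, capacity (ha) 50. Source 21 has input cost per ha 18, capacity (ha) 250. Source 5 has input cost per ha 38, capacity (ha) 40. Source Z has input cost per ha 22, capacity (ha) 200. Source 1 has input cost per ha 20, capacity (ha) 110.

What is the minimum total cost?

5500

Fill from the cheapest provider first.
Take 250 from Source 21 at 18 — need 50 more.
Take 50 from Source 1 at 20 to finish.
Source Z, Source 26, Source 5: unused.
Cost = 250×18 + 50×20 = 5500.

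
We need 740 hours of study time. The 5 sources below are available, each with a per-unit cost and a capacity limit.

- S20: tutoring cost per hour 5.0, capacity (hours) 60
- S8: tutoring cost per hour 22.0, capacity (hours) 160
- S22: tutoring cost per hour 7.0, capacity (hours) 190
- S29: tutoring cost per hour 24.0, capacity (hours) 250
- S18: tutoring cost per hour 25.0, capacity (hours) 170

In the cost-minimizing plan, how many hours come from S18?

80

Use sources in increasing cost order.
S20 (5.0): use full 60 — 680 hours to go.
S22 at 7.0: take all 190 hours — 490 still needed.
Take 160 from S8 at 22.0 — need 330 more.
Take 250 from S29 at 24.0 — need 80 more.
S18 at 25.0: take 80 of its 170 — requirement met.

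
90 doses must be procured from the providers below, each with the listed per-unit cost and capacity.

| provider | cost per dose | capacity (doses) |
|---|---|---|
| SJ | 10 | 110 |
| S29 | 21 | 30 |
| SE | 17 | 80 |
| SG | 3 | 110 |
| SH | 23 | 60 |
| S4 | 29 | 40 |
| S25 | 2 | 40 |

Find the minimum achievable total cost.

Cheapest first:
S25 (2): use full 40 ; 50 doses to go.
SG (3): take the remaining 50 ; done.
SJ, SE, S29, SH, S4: unused.
Cost = 40×2 + 50×3 = 230.

230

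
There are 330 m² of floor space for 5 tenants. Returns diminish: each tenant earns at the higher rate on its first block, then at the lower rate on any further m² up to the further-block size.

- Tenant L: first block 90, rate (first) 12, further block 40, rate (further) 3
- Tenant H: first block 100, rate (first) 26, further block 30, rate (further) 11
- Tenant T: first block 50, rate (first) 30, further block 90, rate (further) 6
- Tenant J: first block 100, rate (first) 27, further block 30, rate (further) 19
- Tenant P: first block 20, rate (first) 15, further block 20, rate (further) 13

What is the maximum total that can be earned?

Rank every tier by rate: Tenant T/first 30 > Tenant J/first 27 > Tenant H/first 26 > Tenant J/second 19 > Tenant P/first 15 > Tenant P/second 13 > Tenant L/first 12 > Tenant H/second 11 > Tenant T/second 6 > Tenant L/second 3.
Tenant T first at 30: fill all 50 — 280 left.
Tenant J first at 27: fill all 100 — 180 left.
Fill Tenant H first block (100 at 26) — 80 left.
Tenant J/second (19): +30 — 50 left.
Tenant P/first (15): +20 — 30 left.
Tenant P second at 13: fill all 20 — 10 left.
Tenant L/first: +10 of 90 at 12; pool empty.
Total = 30×50 + 27×100 + 26×100 + 19×30 + 15×20 + 13×20 + 12×10 = 8050.

8050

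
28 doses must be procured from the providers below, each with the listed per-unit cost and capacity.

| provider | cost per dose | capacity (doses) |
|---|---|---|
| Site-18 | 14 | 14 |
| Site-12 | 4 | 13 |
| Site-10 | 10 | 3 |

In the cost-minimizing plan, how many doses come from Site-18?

12

Fill from the cheapest provider first.
Site-12 at 4: take all 13 doses → 15 still needed.
Take 3 from Site-10 at 10 → need 12 more.
Site-18 (14): take the remaining 12 → done.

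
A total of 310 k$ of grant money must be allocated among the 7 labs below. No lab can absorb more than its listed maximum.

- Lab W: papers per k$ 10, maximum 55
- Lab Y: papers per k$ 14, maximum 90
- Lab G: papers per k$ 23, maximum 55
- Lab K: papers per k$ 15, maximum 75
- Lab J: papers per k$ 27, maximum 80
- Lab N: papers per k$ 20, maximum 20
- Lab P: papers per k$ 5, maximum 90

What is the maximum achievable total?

Rank by papers per k$: Lab J 27 > Lab G 23 > Lab N 20 > Lab K 15 > Lab Y 14 > Lab W 10 > Lab P 5.
Give Lab J 80 to hit its cap of 80 — 230 left.
Lab G takes 55 to reach its cap of 55 — 175 left.
Give Lab N 20 to hit its cap of 20 — 155 left.
Lab K: +75 to 75 (cap) — 80 left.
Lab Y has room for 90 but only 80 remain, so it gets 80.
Total = 14×80 + 23×55 + 15×75 + 27×80 + 20×20 = 6070.

6070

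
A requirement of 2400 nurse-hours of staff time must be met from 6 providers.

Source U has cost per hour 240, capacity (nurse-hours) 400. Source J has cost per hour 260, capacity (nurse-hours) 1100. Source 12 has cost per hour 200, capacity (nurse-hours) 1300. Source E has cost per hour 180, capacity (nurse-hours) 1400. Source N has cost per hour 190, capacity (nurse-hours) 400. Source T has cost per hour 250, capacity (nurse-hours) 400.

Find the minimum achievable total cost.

Use providers in increasing cost order.
Take 1400 from Source E at 180 — need 1000 more.
Take 400 from Source N at 190 — need 600 more.
Source 12 at 200: take 600 of its 1300 — requirement met.
Source U, Source T, Source J: unused.
Cost = 1400×180 + 400×190 + 600×200 = 448000.

448000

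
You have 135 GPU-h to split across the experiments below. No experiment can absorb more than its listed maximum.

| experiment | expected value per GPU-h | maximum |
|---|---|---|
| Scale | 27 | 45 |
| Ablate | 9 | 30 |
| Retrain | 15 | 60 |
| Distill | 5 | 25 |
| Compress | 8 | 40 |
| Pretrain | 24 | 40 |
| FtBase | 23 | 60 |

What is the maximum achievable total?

3325

Highest expected value per GPU-h first: Scale 27 > Pretrain 24 > FtBase 23 > Retrain 15 > Ablate 9 > Compress 8 > Distill 5.
Scale: +45 to 45 (cap) → 90 left.
Pretrain takes 40 to reach its cap of 40 → 50 left.
FtBase has room for 60 but only 50 remain, so it gets 50.
Total = 27×45 + 24×40 + 23×50 = 3325.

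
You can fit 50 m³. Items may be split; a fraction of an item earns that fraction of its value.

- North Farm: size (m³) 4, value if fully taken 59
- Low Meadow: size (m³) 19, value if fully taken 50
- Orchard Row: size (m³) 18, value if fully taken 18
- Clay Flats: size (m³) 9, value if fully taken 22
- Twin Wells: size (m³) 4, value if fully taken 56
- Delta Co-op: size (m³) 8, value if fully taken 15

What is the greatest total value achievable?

Best value per unit of size first: North Farm 59/4≈14.8, Twin Wells 56/4≈14, Low Meadow 50/19≈2.63, Clay Flats 22/9≈2.44, Delta Co-op 15/8≈1.88, Orchard Row 18/18≈1.
All 4 m³ of North Farm fit (value 59) → 46 remain.
Take all of Twin Wells (4 m³, value 56) → 42 m³ left.
All 19 m³ of Low Meadow fit (value 50) → 23 remain.
Clay Flats: take in full, 9 m³ for value 22 → 14 left.
All 8 m³ of Delta Co-op fit (value 15) → 6 remain.
Fill the last 6 m³ with part of Orchard Row: 6/18 of it earns 6.
Total value = 208.

208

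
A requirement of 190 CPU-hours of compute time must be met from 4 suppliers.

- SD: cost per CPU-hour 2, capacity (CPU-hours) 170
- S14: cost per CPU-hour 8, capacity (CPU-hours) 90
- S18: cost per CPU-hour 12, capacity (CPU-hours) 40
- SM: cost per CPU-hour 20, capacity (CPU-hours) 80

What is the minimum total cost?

500

Fill from the cheapest supplier first.
SD at 2: take all 170 CPU-hours ; 20 still needed.
S14 (8): take the remaining 20 ; done.
S18, SM: unused.
Cost = 170×2 + 20×8 = 500.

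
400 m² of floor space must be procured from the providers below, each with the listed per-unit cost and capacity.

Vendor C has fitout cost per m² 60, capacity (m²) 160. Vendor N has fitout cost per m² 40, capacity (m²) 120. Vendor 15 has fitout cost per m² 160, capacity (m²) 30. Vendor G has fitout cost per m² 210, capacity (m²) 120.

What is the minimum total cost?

38100

Use providers in increasing cost order.
Vendor N (40): use full 120 → 280 m² to go.
Vendor C (60): use full 160 → 120 m² to go.
Vendor 15 at 160: take all 30 m² → 90 still needed.
Take 90 from Vendor G at 210 to finish.
Cost = 120×40 + 160×60 + 30×160 + 90×210 = 38100.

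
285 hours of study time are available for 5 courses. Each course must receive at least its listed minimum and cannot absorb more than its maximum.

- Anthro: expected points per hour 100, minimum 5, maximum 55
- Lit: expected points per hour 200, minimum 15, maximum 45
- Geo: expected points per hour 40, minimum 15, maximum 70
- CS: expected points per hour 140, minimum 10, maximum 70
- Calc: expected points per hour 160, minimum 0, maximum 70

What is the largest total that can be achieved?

37300

Meeting every minimum uses 5+15+15+10+0 = 45 hours, leaving 240.
Highest expected points per hour first: Lit 200 > Calc 160 > CS 140 > Anthro 100 > Geo 40.
Lit: +30 to 45 (cap) ; 210 left.
Give Calc 70 more to hit its cap of 70 ; 140 left.
CS: +60 to 70 (cap) ; 80 left.
Anthro takes 50 more to reach its cap of 55 ; 30 left.
Geo: +30 (room for 55) → 45. Pool exhausted.
Total = 100×55 + 200×45 + 40×45 + 140×70 + 160×70 = 37300.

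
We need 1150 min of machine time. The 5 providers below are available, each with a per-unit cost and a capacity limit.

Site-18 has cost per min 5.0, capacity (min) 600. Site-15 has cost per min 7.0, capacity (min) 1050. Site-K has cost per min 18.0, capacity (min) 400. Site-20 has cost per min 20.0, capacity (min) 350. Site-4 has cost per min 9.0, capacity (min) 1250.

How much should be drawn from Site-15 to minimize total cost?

Use providers in increasing cost order.
Site-18 at 5.0: take all 600 min ; 550 still needed.
Site-15 at 7.0: take 550 of its 1050 ; requirement met.
Site-4, Site-K, Site-20: unused.

550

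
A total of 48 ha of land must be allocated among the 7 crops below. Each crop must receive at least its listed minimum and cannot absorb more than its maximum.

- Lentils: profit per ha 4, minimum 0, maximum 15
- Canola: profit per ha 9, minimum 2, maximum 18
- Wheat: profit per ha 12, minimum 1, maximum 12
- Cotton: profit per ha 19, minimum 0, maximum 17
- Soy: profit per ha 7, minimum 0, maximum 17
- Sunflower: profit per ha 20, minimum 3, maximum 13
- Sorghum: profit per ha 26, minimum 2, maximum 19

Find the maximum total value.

1031

Meeting every minimum uses 0+2+1+0+0+3+2 = 8 ha, leaving 40.
Rank by profit per ha: Sorghum 26 > Sunflower 20 > Cotton 19 > Wheat 12 > Canola 9 > Soy 7 > Lentils 4.
Give Sorghum 17 more to hit its cap of 19 → 23 left.
Give Sunflower 10 more to hit its cap of 13 → 13 left.
Only 13 left; Cotton takes them to reach 13.
Total = 9×2 + 12×1 + 19×13 + 20×13 + 26×19 = 1031.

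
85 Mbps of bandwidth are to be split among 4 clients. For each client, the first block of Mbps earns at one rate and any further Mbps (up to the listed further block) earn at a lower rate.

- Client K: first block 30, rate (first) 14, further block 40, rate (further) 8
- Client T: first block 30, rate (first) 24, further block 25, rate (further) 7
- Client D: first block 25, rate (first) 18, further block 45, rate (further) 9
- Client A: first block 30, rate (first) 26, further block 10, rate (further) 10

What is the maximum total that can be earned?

1950

Rank every tier by rate: Client A/first 26 > Client T/first 24 > Client D/first 18 > Client K/first 14 > Client A/second 10 > Client D/second 9 > Client K/second 8 > Client T/second 7.
Fill Client A first block (30 at 26) — 55 left.
Fill Client T first block (30 at 24) — 25 left.
Fill Client D first block (25 at 18) — 0 left.
Total = 26×30 + 24×30 + 18×25 = 1950.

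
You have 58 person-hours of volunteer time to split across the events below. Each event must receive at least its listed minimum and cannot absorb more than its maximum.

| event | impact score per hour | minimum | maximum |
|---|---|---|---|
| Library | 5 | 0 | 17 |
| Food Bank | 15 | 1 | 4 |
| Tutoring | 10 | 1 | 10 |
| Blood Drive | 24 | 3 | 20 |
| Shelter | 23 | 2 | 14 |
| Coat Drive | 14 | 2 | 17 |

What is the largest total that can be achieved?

Meeting every minimum uses 0+1+1+3+2+2 = 9 person-hours, leaving 49.
Highest impact score per hour first: Blood Drive 24 > Shelter 23 > Food Bank 15 > Coat Drive 14 > Tutoring 10 > Library 5.
Blood Drive takes 17 more to reach its cap of 20 ; 32 left.
Give Shelter 12 more to hit its cap of 14 ; 20 left.
Food Bank takes 3 more to reach its cap of 4 ; 17 left.
Give Coat Drive 15 more to hit its cap of 17 ; 2 left.
Only 2 left; Tutoring takes them to reach 3.
Total = 15×4 + 10×3 + 24×20 + 23×14 + 14×17 = 1130.

1130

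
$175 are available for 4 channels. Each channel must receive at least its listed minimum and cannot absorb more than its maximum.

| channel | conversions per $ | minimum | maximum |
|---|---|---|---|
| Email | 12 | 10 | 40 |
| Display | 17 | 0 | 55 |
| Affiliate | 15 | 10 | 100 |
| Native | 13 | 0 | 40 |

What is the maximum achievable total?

2685

Meeting every minimum uses 10+0+10+0 = 20 $, leaving 155.
Highest conversions per $ first: Display 17 > Affiliate 15 > Native 13 > Email 12.
Give Display 55 more to hit its cap of 55 ; 100 left.
Affiliate: +90 to 100 (cap) ; 10 left.
Only 10 left; Native takes them to reach 10.
Total = 12×10 + 17×55 + 15×100 + 13×10 = 2685.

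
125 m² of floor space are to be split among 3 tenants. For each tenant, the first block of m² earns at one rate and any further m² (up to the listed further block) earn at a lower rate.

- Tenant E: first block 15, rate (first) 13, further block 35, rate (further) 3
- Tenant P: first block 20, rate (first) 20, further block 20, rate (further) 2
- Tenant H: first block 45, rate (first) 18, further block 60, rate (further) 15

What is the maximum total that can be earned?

2110

Rank every tier by rate: Tenant P/first 20 > Tenant H/first 18 > Tenant H/second 15 > Tenant E/first 13 > Tenant E/second 3 > Tenant P/second 2.
Tenant P first at 20: fill all 20 — 105 left.
Fill Tenant H first block (45 at 18) — 60 left.
Tenant H second at 15: fill all 60 — 0 left.
Total = 20×20 + 18×45 + 15×60 = 2110.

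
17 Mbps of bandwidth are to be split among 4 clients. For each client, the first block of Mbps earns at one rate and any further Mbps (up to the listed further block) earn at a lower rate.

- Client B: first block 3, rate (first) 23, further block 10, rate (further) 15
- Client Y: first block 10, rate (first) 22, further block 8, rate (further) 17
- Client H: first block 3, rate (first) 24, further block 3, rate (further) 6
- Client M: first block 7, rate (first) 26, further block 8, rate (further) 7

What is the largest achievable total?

411

Rank every tier by rate: Client M/T1 26 > Client H/T1 24 > Client B/T1 23 > Client Y/T1 22 > Client Y/T2 17 > Client B/T2 15 > Client M/T2 7 > Client H/T2 6.
Client M/T1 (26): +7 → 10 left.
Client H/T1 (24): +3 → 7 left.
Client B T1 at 23: fill all 3 → 4 left.
Client Y/T1: +4 of 10 at 22; pool empty.
Total = 26×7 + 24×3 + 23×3 + 22×4 = 411.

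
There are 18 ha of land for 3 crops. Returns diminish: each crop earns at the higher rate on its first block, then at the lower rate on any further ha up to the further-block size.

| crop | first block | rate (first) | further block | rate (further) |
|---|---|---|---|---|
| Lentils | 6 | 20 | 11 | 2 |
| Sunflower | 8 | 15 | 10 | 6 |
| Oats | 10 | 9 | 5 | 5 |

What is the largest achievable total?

Treat each block as its own option and order by rate: Lentils/T1 20 > Sunflower/T1 15 > Oats/T1 9 > Sunflower/T2 6 > Oats/T2 5 > Lentils/T2 2.
Lentils/T1 (20): +6 → 12 left.
Sunflower T1 at 15: fill all 8 → 4 left.
Oats/T1: +4 of 10 at 9; pool empty.
Total = 20×6 + 15×8 + 9×4 = 276.

276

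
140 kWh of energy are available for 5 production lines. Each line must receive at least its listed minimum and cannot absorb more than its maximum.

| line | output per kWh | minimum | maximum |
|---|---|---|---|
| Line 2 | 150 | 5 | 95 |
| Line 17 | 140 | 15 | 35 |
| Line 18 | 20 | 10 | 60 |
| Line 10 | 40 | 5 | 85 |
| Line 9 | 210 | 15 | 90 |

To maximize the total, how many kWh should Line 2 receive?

Meeting every minimum uses 5+15+10+5+15 = 50 kWh, leaving 90.
Rank by output per kWh: Line 9 210 > Line 2 150 > Line 17 140 > Line 10 40 > Line 18 20.
Give Line 9 75 more to hit its cap of 90 — 15 left.
Line 2 has room for 90 more but only 15 remain, so it gets 20.

20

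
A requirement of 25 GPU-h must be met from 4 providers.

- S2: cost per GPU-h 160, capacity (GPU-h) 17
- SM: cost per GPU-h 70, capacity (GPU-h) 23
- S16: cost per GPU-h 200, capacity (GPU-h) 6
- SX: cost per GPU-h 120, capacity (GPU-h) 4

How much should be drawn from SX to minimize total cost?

Cheapest first:
SM at 70: take all 23 GPU-h ; 2 still needed.
Take 2 from SX at 120 to finish.
S2, S16: unused.

2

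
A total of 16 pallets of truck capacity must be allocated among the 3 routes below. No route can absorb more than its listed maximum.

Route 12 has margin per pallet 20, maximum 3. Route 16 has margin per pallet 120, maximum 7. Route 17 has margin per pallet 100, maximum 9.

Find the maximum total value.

1740

Highest margin per pallet first: Route 16 120 > Route 17 100 > Route 12 20.
Route 16: +7 to 7 (cap) → 9 left.
Route 17: +9 to 9 (cap) → 0 left.
Total = 120×7 + 100×9 = 1740.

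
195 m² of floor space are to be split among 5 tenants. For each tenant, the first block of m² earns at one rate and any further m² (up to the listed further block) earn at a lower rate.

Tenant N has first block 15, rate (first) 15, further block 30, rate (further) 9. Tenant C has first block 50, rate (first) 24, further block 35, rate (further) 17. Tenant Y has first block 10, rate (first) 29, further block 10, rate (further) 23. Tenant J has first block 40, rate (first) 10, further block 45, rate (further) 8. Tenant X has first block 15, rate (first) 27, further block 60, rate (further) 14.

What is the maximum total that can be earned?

Order all 10 blocks by rate: Tenant Y/T1 29 > Tenant X/T1 27 > Tenant C/T1 24 > Tenant Y/T2 23 > Tenant C/T2 17 > Tenant N/T1 15 > Tenant X/T2 14 > Tenant J/T1 10 > Tenant N/T2 9 > Tenant J/T2 8.
Tenant Y T1 at 29: fill all 10 → 185 left.
Fill Tenant X T1 block (15 at 27) → 170 left.
Fill Tenant C T1 block (50 at 24) → 120 left.
Tenant Y/T2 (23): +10 → 110 left.
Tenant C T2 at 17: fill all 35 → 75 left.
Tenant N T1 at 15: fill all 15 → 60 left.
Tenant X T2 at 14: fill all 60 → 0 left.
Total = 29×10 + 27×15 + 24×50 + 23×10 + 17×35 + 15×15 + 14×60 = 3785.

3785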